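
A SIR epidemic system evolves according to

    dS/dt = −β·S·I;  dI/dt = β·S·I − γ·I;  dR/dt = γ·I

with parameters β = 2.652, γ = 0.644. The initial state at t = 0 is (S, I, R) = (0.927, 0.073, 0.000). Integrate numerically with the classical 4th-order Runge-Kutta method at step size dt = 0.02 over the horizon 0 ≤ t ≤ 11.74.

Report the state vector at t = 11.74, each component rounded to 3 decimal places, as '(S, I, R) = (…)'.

(S, I, R) = (0.016, 0.002, 0.982)

t=0.000: state=(0.927, 0.073, 0.000)
step 1 (dt=0.02): k1=(-0.179, 0.132, 0.047), k2=(-0.182, 0.135, 0.048), k3=(-0.182, 0.135, 0.048), k4=(-0.185, 0.137, 0.049); state += dt/6·(k1+2k2+2k3+k4)
t=0.020: state=(0.923, 0.076, 0.001)
t=0.040: state=(0.920, 0.078, 0.002)
t=0.060: state=(0.916, 0.081, 0.003)
continuing one RK4 step at a time; state shown every 25 steps (Δt=0.5):
t=0.500: state=(0.795, 0.167, 0.037)
t=1.000: state=(0.583, 0.304, 0.113)
t=1.500: state=(0.360, 0.410, 0.230)
t=2.000: state=(0.204, 0.428, 0.367)
t=2.500: state=(0.119, 0.382, 0.499)
t=3.000: state=(0.075, 0.314, 0.611)
t=3.500: state=(0.052, 0.247, 0.701)
t=4.000: state=(0.039, 0.190, 0.771)
t=4.500: state=(0.031, 0.144, 0.825)
t=5.000: state=(0.026, 0.108, 0.865)
t=5.500: state=(0.023, 0.081, 0.896)
t=6.000: state=(0.021, 0.061, 0.918)
t=6.500: state=(0.020, 0.045, 0.935)
t=7.000: state=(0.019, 0.034, 0.948)
t=7.500: state=(0.018, 0.025, 0.957)
t=8.000: state=(0.017, 0.018, 0.964)
t=8.500: state=(0.017, 0.014, 0.969)
t=9.000: state=(0.017, 0.010, 0.973)
t=9.500: state=(0.017, 0.008, 0.976)
t=10.000: state=(0.017, 0.006, 0.978)
t=10.500: state=(0.016, 0.004, 0.979)
t=11.000: state=(0.016, 0.003, 0.981)
t=11.500: state=(0.016, 0.002, 0.981)
t=11.740: state=(0.016, 0.002, 0.982)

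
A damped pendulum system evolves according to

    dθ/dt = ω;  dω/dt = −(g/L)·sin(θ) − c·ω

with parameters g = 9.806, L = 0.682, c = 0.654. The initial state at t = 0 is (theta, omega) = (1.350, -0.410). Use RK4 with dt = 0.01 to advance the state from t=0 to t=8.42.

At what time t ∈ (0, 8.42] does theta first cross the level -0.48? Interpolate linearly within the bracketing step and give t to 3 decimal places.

t = 0.595

t=0.000: state=(1.350, -0.410)
step 1 (dt=0.01): k1=(-0.410, -13.761), k2=(-0.479, -13.710), k3=(-0.479, -13.709), k4=(-0.547, -13.656); state += dt/6·(k1+2k2+2k3+k4)
t=0.010: state=(1.345, -0.547)
t=0.020: state=(1.339, -0.683)
t=0.030: state=(1.332, -0.818)
continuing one RK4 step at a time; state shown every 50 steps (Δt=0.5):
t=0.500: state=(-0.131, -3.969)
t=0.590: state=(-0.464, -3.368)
next step: t=0.600: state=(-0.498, -3.280) — theta has crossed -0.48
linear interpolation between t=0.590 (-0.46426) and t=0.600 (-0.49751) → t≈0.595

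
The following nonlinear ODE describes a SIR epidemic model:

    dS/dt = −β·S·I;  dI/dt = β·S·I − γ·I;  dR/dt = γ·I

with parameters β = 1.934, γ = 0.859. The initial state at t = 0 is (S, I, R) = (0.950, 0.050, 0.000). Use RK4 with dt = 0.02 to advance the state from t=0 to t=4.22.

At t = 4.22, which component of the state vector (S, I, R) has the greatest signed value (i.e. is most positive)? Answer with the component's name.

largest component: R

t=0.000: state=(0.950, 0.050, 0.000)
step 1 (dt=0.02): k1=(-0.092, 0.049, 0.043), k2=(-0.093, 0.049, 0.043), k3=(-0.093, 0.049, 0.043), k4=(-0.093, 0.050, 0.044); state += dt/6·(k1+2k2+2k3+k4)
t=0.020: state=(0.948, 0.051, 0.001)
t=0.040: state=(0.946, 0.052, 0.002)
t=0.060: state=(0.944, 0.053, 0.003)
continuing one RK4 step at a time; state shown every 10 steps (Δt=0.2):
t=0.200: state=(0.930, 0.061, 0.009)
t=0.400: state=(0.906, 0.073, 0.021)
t=0.600: state=(0.879, 0.087, 0.035)
t=0.800: state=(0.847, 0.102, 0.051)
t=1.000: state=(0.812, 0.118, 0.070)
t=1.200: state=(0.773, 0.135, 0.091)
t=1.400: state=(0.731, 0.152, 0.116)
t=1.600: state=(0.687, 0.169, 0.144)
t=1.800: state=(0.642, 0.184, 0.174)
t=2.000: state=(0.596, 0.197, 0.207)
t=2.200: state=(0.552, 0.207, 0.242)
t=2.400: state=(0.508, 0.214, 0.278)
t=2.600: state=(0.468, 0.218, 0.315)
t=2.800: state=(0.430, 0.218, 0.352)
t=3.000: state=(0.395, 0.215, 0.390)
t=3.200: state=(0.364, 0.210, 0.426)
t=3.400: state=(0.336, 0.202, 0.462)
t=3.600: state=(0.311, 0.193, 0.496)
t=3.800: state=(0.289, 0.183, 0.528)
t=4.000: state=(0.270, 0.171, 0.558)
t=4.200: state=(0.254, 0.160, 0.587)
t=4.220: state=(0.252, 0.159, 0.589)
compare at T: S=0.252, I=0.159, R=0.589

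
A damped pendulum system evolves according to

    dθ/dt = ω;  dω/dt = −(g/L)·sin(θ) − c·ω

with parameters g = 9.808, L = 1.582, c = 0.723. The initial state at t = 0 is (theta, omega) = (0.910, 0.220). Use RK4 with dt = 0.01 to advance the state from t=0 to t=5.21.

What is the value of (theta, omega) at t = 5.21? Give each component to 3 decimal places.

t=0.000: state=(0.910, 0.220)
step 1 (dt=0.01): k1=(0.220, -5.054), k2=(0.195, -5.040), k3=(0.195, -5.039), k4=(0.170, -5.025); state += dt/6·(k1+2k2+2k3+k4)
t=0.010: state=(0.912, 0.170)
t=0.020: state=(0.913, 0.120)
t=0.030: state=(0.914, 0.070)
continuing one RK4 step at a time; state shown every 20 steps (Δt=0.2):
t=0.200: state=(0.858, -0.713)
t=0.400: state=(0.641, -1.409)
t=0.600: state=(0.318, -1.751)
t=0.800: state=(-0.032, -1.673)
t=1.000: state=(-0.327, -1.230)
t=1.200: state=(-0.510, -0.582)
t=1.400: state=(-0.558, 0.095)
t=1.600: state=(-0.479, 0.663)
t=1.800: state=(-0.307, 1.020)
t=2.000: state=(-0.090, 1.108)
t=2.200: state=(0.119, 0.936)
t=2.400: state=(0.272, 0.577)
t=2.600: state=(0.344, 0.140)
t=2.800: state=(0.330, -0.268)
t=3.000: state=(0.245, -0.563)
t=3.200: state=(0.116, -0.695)
t=3.400: state=(-0.022, -0.653)
t=3.600: state=(-0.136, -0.469)
t=3.800: state=(-0.204, -0.205)
t=4.000: state=(-0.217, 0.069)
t=4.200: state=(-0.180, 0.291)
t=4.400: state=(-0.107, 0.418)
t=4.600: state=(-0.020, 0.434)
t=4.800: state=(0.060, 0.350)
t=5.000: state=(0.116, 0.198)
t=5.200: state=(0.138, 0.022)
t=5.210: state=(0.138, 0.013)

(theta, omega) = (0.138, 0.013)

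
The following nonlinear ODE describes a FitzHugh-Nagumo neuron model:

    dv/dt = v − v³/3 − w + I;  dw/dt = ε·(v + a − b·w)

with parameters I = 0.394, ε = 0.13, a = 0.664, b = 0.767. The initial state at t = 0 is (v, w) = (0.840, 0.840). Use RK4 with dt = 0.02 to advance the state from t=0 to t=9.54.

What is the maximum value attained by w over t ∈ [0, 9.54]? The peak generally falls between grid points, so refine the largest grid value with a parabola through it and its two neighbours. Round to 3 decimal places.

t=0.000: state=(0.840, 0.840)
step 1 (dt=0.02): k1=(0.196, 0.112), k2=(0.196, 0.112), k3=(0.196, 0.112), k4=(0.195, 0.112); state += dt/6·(k1+2k2+2k3+k4)
t=0.020: state=(0.844, 0.842)
t=0.040: state=(0.848, 0.844)
t=0.060: state=(0.852, 0.847)
continuing one RK4 step at a time; state shown every 25 steps (Δt=0.5):
t=0.500: state=(0.930, 0.897)
t=1.000: state=(0.996, 0.957)
t=1.500: state=(1.032, 1.017)
t=2.000: state=(1.038, 1.076)
t=2.500: state=(1.017, 1.131)
t=3.000: state=(0.969, 1.181)
t=3.500: state=(0.895, 1.225)
t=4.000: state=(0.792, 1.261)
t=4.500: state=(0.650, 1.288)
t=5.000: state=(0.447, 1.302)
t=5.500: state=(0.138, 1.300)
t=6.000: state=(-0.352, 1.273)
t=6.500: state=(-1.054, 1.210)
t=7.000: state=(-1.664, 1.105)
t=7.500: state=(-1.901, 0.978)
t=8.000: state=(-1.933, 0.851)
t=8.500: state=(-1.908, 0.730)
t=9.000: state=(-1.868, 0.616)
t=9.500: state=(-1.826, 0.511)
t=9.540: state=(-1.822, 0.503)
largest grid value and its neighbours: w(5.180)=1.30369, w(5.200)=1.30372, w(5.220)=1.30371
parabola through these three points peaks at t≈5.206 with w≈1.30372

max w = 1.304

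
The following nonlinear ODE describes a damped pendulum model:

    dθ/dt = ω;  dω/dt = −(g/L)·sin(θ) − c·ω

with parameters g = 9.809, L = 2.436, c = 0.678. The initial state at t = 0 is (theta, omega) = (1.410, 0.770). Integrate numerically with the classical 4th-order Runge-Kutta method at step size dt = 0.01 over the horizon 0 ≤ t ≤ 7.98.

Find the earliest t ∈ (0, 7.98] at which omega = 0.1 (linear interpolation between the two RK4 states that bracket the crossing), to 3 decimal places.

t = 0.156

t=0.000: state=(1.410, 0.770)
step 1 (dt=0.01): k1=(0.770, -4.497), k2=(0.748, -4.484), k3=(0.748, -4.484), k4=(0.725, -4.471); state += dt/6·(k1+2k2+2k3+k4)
t=0.010: state=(1.417, 0.725)
t=0.020: state=(1.425, 0.681)
t=0.030: state=(1.431, 0.636)
t=0.150: state=(1.476, 0.125)
next step: t=0.160: state=(1.477, 0.085) — omega has crossed 0.1
linear interpolation between t=0.150 (0.12540) and t=0.160 (0.08460) → t≈0.156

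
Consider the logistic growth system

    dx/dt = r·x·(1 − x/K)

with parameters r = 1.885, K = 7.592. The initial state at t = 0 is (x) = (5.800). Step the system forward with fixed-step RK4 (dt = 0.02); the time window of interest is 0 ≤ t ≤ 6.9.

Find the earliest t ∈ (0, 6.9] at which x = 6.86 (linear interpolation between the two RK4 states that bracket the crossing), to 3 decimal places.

t=0.000: state=(5.800)
step 1 (dt=0.02): k1=(2.581), k2=(2.555), k3=(2.555), k4=(2.529); state += dt/6·(k1+2k2+2k3+k4)
t=0.020: state=(5.851)
t=0.040: state=(5.901)
t=0.060: state=(5.950)
continuing one RK4 step at a time; state shown every 25 steps (Δt=0.5):
t=0.500: state=(6.776)
t=0.560: state=(6.855)
next step: t=0.580: state=(6.880) — x has crossed 6.86
linear interpolation between t=0.560 (6.85499) and t=0.580 (6.87970) → t≈0.564

t = 0.564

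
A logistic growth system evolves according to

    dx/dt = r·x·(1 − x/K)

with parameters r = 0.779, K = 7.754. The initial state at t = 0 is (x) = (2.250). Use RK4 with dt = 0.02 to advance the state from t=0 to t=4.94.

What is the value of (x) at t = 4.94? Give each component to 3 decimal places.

t=0.000: state=(2.250)
step 1 (dt=0.02): k1=(1.244), k2=(1.248), k3=(1.248), k4=(1.252); state += dt/6·(k1+2k2+2k3+k4)
t=0.020: state=(2.275)
t=0.040: state=(2.300)
t=0.060: state=(2.325)
continuing one RK4 step at a time; state shown every 10 steps (Δt=0.2):
t=0.200: state=(2.507)
t=0.400: state=(2.778)
t=0.600: state=(3.061)
t=0.800: state=(3.354)
t=1.000: state=(3.653)
t=1.200: state=(3.955)
t=1.400: state=(4.256)
t=1.600: state=(4.552)
t=1.800: state=(4.840)
t=2.000: state=(5.118)
t=2.200: state=(5.382)
t=2.400: state=(5.630)
t=2.600: state=(5.862)
t=2.800: state=(6.076)
t=3.000: state=(6.272)
t=3.200: state=(6.450)
t=3.400: state=(6.610)
t=3.600: state=(6.754)
t=3.800: state=(6.882)
t=4.000: state=(6.995)
t=4.200: state=(7.096)
t=4.400: state=(7.184)
t=4.600: state=(7.261)
t=4.800: state=(7.328)
t=4.940: state=(7.370)

(x) = (7.370)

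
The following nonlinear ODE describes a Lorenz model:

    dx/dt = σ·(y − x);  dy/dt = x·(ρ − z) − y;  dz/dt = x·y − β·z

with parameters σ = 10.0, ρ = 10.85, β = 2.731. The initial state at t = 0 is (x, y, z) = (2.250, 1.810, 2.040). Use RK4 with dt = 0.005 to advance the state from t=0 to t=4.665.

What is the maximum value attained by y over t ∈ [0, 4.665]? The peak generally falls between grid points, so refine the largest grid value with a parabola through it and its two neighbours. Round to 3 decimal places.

max y = 9.750

t=0.000: state=(2.250, 1.810, 2.040)
step 1 (dt=0.005): k1=(-4.400, 18.012, -1.499), k2=(-3.840, 17.879, -1.408), k3=(-3.857, 17.891, -1.406), k4=(-3.313, 17.769, -1.315); state += dt/6·(k1+2k2+2k3+k4)
t=0.005: state=(2.231, 1.899, 2.033)
t=0.010: state=(2.217, 1.988, 2.027)
t=0.015: state=(2.208, 2.075, 2.022)
continuing one RK4 step at a time; state shown every 40 steps (Δt=0.2):
t=0.200: state=(4.023, 5.839, 2.983)
t=0.400: state=(8.239, 9.723, 10.237)
t=0.600: state=(6.416, 3.824, 14.571)
t=0.800: state=(2.663, 1.802, 9.936)
t=1.000: state=(2.312, 2.646, 6.509)
t=1.200: state=(3.769, 4.896, 5.528)
t=1.400: state=(6.476, 7.740, 8.589)
t=1.600: state=(6.890, 5.878, 12.861)
t=1.800: state=(4.313, 3.294, 11.061)
t=2.000: state=(3.457, 3.556, 8.254)
t=2.200: state=(4.404, 5.183, 7.398)
t=2.400: state=(6.068, 6.728, 9.376)
t=2.600: state=(6.177, 5.610, 11.625)
t=2.800: state=(4.722, 4.107, 10.626)
t=3.000: state=(4.197, 4.283, 8.872)
t=3.200: state=(4.876, 5.393, 8.511)
t=3.400: state=(5.814, 6.095, 9.861)
t=3.600: state=(5.685, 5.316, 10.911)
t=3.800: state=(4.859, 4.533, 10.202)
t=4.000: state=(4.635, 4.737, 9.195)
t=4.200: state=(5.119, 5.437, 9.162)
t=4.400: state=(5.598, 5.690, 10.025)
t=4.600: state=(5.410, 5.174, 10.463)
t=4.665: state=(5.247, 4.991, 10.372)
largest grid value and its neighbours: y(0.385)=9.74718, y(0.390)=9.74931, y(0.395)=9.74137
parabola through these three points peaks at t≈0.389 with y≈9.74973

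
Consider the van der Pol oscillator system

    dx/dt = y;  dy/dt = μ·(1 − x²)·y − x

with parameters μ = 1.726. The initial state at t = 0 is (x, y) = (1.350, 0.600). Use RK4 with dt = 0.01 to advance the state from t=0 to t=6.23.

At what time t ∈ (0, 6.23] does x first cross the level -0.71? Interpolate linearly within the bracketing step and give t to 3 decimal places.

t=0.000: state=(1.350, 0.600)
step 1 (dt=0.01): k1=(0.600, -2.202), k2=(0.589, -2.197), k3=(0.589, -2.197), k4=(0.578, -2.192); state += dt/6·(k1+2k2+2k3+k4)
t=0.010: state=(1.356, 0.578)
t=0.020: state=(1.362, 0.556)
t=0.030: state=(1.367, 0.534)
continuing one RK4 step at a time; state shown every 25 steps (Δt=0.25):
t=0.250: state=(1.436, 0.110)
t=0.500: state=(1.419, -0.219)
t=0.750: state=(1.336, -0.435)
t=1.000: state=(1.205, -0.614)
t=1.250: state=(1.027, -0.818)
t=1.500: state=(0.788, -1.118)
t=1.750: state=(0.450, -1.629)
t=2.000: state=(-0.058, -2.507)
t=2.220: state=(-0.710, -3.346)
next step: t=2.230: state=(-0.744, -3.366) — x has crossed -0.71
linear interpolation between t=2.220 (-0.70998) and t=2.230 (-0.74353) → t≈2.220

t = 2.220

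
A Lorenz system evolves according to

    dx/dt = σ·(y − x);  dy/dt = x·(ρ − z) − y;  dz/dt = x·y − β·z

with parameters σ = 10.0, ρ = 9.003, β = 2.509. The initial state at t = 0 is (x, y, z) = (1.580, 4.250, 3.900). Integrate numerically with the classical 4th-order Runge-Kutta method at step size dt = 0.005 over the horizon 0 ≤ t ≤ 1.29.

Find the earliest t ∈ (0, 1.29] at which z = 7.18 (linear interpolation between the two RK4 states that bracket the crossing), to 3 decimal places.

t = 0.280

t=0.000: state=(1.580, 4.250, 3.900)
step 1 (dt=0.005): k1=(26.700, 3.813, -3.070), k2=(26.128, 4.156, -2.751), k3=(26.151, 4.147, -2.758), k4=(25.600, 4.483, -2.444); state += dt/6·(k1+2k2+2k3+k4)
t=0.005: state=(1.711, 4.271, 3.886)
t=0.010: state=(1.836, 4.295, 3.876)
t=0.015: state=(1.957, 4.322, 3.868)
continuing one RK4 step at a time; state shown every 10 steps (Δt=0.05):
t=0.050: state=(2.694, 4.587, 3.892)
t=0.100: state=(3.549, 5.127, 4.152)
t=0.150: state=(4.304, 5.760, 4.672)
t=0.200: state=(5.011, 6.377, 5.457)
t=0.250: state=(5.657, 6.857, 6.483)
t=0.275: state=(5.941, 7.007, 7.065)
next step: t=0.280: state=(5.994, 7.028, 7.185) — z has crossed 7.18
linear interpolation between t=0.275 (7.06513) and t=0.280 (7.18515) → t≈0.280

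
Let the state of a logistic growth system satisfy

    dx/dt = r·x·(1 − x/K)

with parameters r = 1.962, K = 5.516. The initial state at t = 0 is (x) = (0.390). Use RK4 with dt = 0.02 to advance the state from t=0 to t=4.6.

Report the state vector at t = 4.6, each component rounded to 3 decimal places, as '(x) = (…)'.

(x) = (5.507)

t=0.000: state=(0.390)
step 1 (dt=0.02): k1=(0.711), k2=(0.723), k3=(0.723), k4=(0.735); state += dt/6·(k1+2k2+2k3+k4)
t=0.020: state=(0.404)
t=0.040: state=(0.419)
t=0.060: state=(0.435)
continuing one RK4 step at a time; state shown every 10 steps (Δt=0.2):
t=0.200: state=(0.558)
t=0.400: state=(0.788)
t=0.600: state=(1.092)
t=0.800: state=(1.477)
t=1.000: state=(1.937)
t=1.200: state=(2.454)
t=1.400: state=(2.993)
t=1.600: state=(3.515)
t=1.800: state=(3.984)
t=2.000: state=(4.379)
t=2.200: state=(4.693)
t=2.400: state=(4.932)
t=2.600: state=(5.107)
t=2.800: state=(5.233)
t=3.000: state=(5.322)
t=3.200: state=(5.383)
t=3.400: state=(5.426)
t=3.600: state=(5.455)
t=3.800: state=(5.474)
t=4.000: state=(5.488)
t=4.200: state=(5.497)
t=4.400: state=(5.503)
t=4.600: state=(5.507)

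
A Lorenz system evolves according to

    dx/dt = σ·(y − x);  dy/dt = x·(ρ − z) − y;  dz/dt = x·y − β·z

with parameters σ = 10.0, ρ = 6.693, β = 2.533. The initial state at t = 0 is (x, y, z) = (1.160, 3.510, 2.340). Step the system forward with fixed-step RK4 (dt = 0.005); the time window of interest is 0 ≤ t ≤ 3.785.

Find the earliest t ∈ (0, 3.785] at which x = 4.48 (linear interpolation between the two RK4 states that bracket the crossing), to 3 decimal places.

t=0.000: state=(1.160, 3.510, 2.340)
step 1 (dt=0.005): k1=(23.500, 1.539, -1.856), k2=(22.951, 1.797, -1.633), k3=(22.971, 1.790, -1.638), k4=(22.441, 2.041, -1.420); state += dt/6·(k1+2k2+2k3+k4)
t=0.005: state=(1.275, 3.519, 2.332)
t=0.010: state=(1.385, 3.530, 2.326)
t=0.015: state=(1.490, 3.544, 2.322)
continuing one RK4 step at a time; state shown every 40 steps (Δt=0.2):
t=0.200: state=(3.886, 4.870, 3.297)
t=0.260: state=(4.447, 5.325, 4.022)
next step: t=0.265: state=(4.491, 5.357, 4.090) — x has crossed 4.48
linear interpolation between t=0.260 (4.44693) and t=0.265 (4.49053) → t≈0.264

t = 0.264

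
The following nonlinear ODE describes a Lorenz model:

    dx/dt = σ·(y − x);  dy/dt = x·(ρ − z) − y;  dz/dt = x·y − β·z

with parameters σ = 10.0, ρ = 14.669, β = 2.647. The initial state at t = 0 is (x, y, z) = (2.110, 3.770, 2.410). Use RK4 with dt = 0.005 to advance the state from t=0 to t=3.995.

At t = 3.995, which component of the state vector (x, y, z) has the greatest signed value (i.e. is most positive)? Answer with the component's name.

largest component: z

t=0.000: state=(2.110, 3.770, 2.410)
step 1 (dt=0.005): k1=(16.600, 22.096, 1.575), k2=(16.737, 22.542, 1.840), k3=(16.745, 22.543, 1.842), k4=(16.890, 22.990, 2.114); state += dt/6·(k1+2k2+2k3+k4)
t=0.005: state=(2.194, 3.883, 2.419)
t=0.010: state=(2.279, 4.000, 2.431)
t=0.015: state=(2.366, 4.122, 2.446)
continuing one RK4 step at a time; state shown every 40 steps (Δt=0.2):
t=0.200: state=(7.585, 11.481, 7.457)
t=0.400: state=(9.844, 6.046, 21.865)
t=0.600: state=(2.144, 0.132, 14.620)
t=0.800: state=(0.664, 0.639, 8.661)
t=1.000: state=(1.197, 1.767, 5.263)
t=1.200: state=(3.479, 5.433, 4.379)
t=1.400: state=(9.242, 12.127, 12.416)
t=1.600: state=(7.425, 3.425, 19.984)
t=1.800: state=(2.057, 1.037, 12.773)
t=2.000: state=(1.769, 2.238, 7.931)
t=2.200: state=(3.885, 5.669, 6.369)
t=2.400: state=(8.690, 10.891, 12.863)
t=2.600: state=(7.376, 4.325, 18.931)
t=2.800: state=(2.935, 2.022, 12.994)
t=3.000: state=(2.927, 3.644, 8.789)
t=3.200: state=(5.684, 7.689, 9.013)
t=3.400: state=(8.836, 8.875, 16.435)
t=3.600: state=(5.513, 3.434, 16.392)
t=3.800: state=(3.392, 3.305, 11.557)
t=3.995: state=(4.553, 5.759, 9.532)
compare at T: x=4.553, y=5.759, z=9.532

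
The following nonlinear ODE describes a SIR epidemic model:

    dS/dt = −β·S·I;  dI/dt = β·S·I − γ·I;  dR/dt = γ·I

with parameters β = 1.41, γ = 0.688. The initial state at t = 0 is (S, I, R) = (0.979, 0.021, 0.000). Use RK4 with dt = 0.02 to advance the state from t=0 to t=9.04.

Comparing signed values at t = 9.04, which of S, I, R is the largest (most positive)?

t=0.000: state=(0.979, 0.021, 0.000)
step 1 (dt=0.02): k1=(-0.029, 0.015, 0.014), k2=(-0.029, 0.015, 0.015), k3=(-0.029, 0.015, 0.015), k4=(-0.029, 0.015, 0.015); state += dt/6·(k1+2k2+2k3+k4)
t=0.020: state=(0.978, 0.021, 0.000)
t=0.040: state=(0.978, 0.022, 0.001)
t=0.060: state=(0.977, 0.022, 0.001)
continuing one RK4 step at a time; state shown every 25 steps (Δt=0.5):
t=0.500: state=(0.962, 0.030, 0.009)
t=1.000: state=(0.938, 0.041, 0.021)
t=1.500: state=(0.907, 0.056, 0.037)
t=2.000: state=(0.867, 0.074, 0.059)
t=2.500: state=(0.817, 0.095, 0.088)
t=3.000: state=(0.758, 0.117, 0.125)
t=3.500: state=(0.693, 0.138, 0.169)
t=4.000: state=(0.624, 0.156, 0.219)
t=4.500: state=(0.557, 0.168, 0.275)
t=5.000: state=(0.494, 0.172, 0.334)
t=5.500: state=(0.438, 0.169, 0.393)
t=6.000: state=(0.389, 0.161, 0.450)
t=6.500: state=(0.349, 0.148, 0.503)
t=7.000: state=(0.316, 0.132, 0.551)
t=7.500: state=(0.290, 0.116, 0.594)
t=8.000: state=(0.268, 0.100, 0.631)
t=8.500: state=(0.251, 0.085, 0.663)
t=9.000: state=(0.238, 0.072, 0.690)
t=9.040: state=(0.237, 0.071, 0.692)
compare at T: S=0.237, I=0.071, R=0.692

largest component: R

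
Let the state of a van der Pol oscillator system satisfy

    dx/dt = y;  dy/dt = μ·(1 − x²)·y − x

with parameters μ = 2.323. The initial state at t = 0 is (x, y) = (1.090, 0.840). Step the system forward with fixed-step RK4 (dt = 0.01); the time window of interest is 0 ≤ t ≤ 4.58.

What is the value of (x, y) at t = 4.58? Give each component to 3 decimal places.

t=0.000: state=(1.090, 0.840)
step 1 (dt=0.01): k1=(0.840, -1.457), k2=(0.833, -1.476), k3=(0.833, -1.476), k4=(0.825, -1.494); state += dt/6·(k1+2k2+2k3+k4)
t=0.010: state=(1.098, 0.825)
t=0.020: state=(1.107, 0.810)
t=0.030: state=(1.115, 0.795)
continuing one RK4 step at a time; state shown every 20 steps (Δt=0.2):
t=0.200: state=(1.225, 0.500)
t=0.400: state=(1.290, 0.159)
t=0.600: state=(1.294, -0.106)
t=0.800: state=(1.253, -0.301)
t=1.000: state=(1.176, -0.460)
t=1.200: state=(1.068, -0.620)
t=1.400: state=(0.925, -0.822)
t=1.600: state=(0.733, -1.127)
t=1.800: state=(0.460, -1.652)
t=2.000: state=(0.044, -2.597)
t=2.200: state=(-0.606, -3.883)
t=2.400: state=(-1.402, -3.568)
t=2.600: state=(-1.887, -1.290)
t=2.800: state=(-2.006, -0.126)
t=3.000: state=(-1.993, 0.185)
t=3.200: state=(-1.946, 0.266)
t=3.400: state=(-1.889, 0.297)
t=3.600: state=(-1.828, 0.318)
t=3.800: state=(-1.762, 0.338)
t=4.000: state=(-1.692, 0.362)
t=4.200: state=(-1.617, 0.390)
t=4.400: state=(-1.536, 0.424)
t=4.580: state=(-1.456, 0.464)

(x, y) = (-1.456, 0.464)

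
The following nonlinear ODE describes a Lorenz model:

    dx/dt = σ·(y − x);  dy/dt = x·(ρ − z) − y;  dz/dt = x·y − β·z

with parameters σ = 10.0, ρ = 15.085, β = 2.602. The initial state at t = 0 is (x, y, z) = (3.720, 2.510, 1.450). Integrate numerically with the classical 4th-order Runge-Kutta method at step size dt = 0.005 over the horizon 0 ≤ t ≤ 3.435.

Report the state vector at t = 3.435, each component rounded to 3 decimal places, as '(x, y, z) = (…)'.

t=0.000: state=(3.720, 2.510, 1.450)
step 1 (dt=0.005): k1=(-12.100, 48.212, 5.564), k2=(-10.592, 47.628, 5.897), k3=(-10.644, 47.678, 5.899), k4=(-9.184, 47.140, 6.228); state += dt/6·(k1+2k2+2k3+k4)
t=0.005: state=(3.667, 2.748, 1.479)
t=0.010: state=(3.628, 2.982, 1.512)
t=0.015: state=(3.602, 3.211, 1.548)
continuing one RK4 step at a time; state shown every 40 steps (Δt=0.2):
t=0.200: state=(8.133, 12.360, 7.787)
t=0.400: state=(9.674, 4.907, 23.019)
t=0.600: state=(1.454, -0.435, 14.629)
t=0.800: state=(-0.008, -0.180, 8.673)
t=1.000: state=(-0.227, -0.350, 5.159)
t=1.200: state=(-0.718, -1.162, 3.120)
t=1.400: state=(-2.605, -4.320, 2.538)
t=1.600: state=(-8.732, -12.775, 9.657)
t=1.800: state=(-8.757, -3.915, 22.286)
t=2.000: state=(-1.459, 0.077, 13.984)
t=2.200: state=(-0.387, -0.371, 8.322)
t=2.400: state=(-0.738, -1.114, 5.006)
t=2.600: state=(-2.304, -3.703, 3.526)
t=2.800: state=(-7.441, -11.159, 7.985)
t=3.000: state=(-9.872, -6.437, 21.933)
t=3.200: state=(-2.423, -0.377, 15.143)
t=3.400: state=(-0.948, -0.983, 9.118)
t=3.435: state=(-0.985, -1.160, 8.359)

(x, y, z) = (-0.985, -1.160, 8.359)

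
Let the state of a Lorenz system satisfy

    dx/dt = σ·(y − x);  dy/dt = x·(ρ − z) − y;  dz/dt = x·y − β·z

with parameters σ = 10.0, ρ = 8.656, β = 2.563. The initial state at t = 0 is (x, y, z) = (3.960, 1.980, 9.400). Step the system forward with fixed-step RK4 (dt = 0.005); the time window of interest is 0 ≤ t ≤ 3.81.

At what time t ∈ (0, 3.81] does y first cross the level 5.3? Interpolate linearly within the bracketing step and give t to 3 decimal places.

t=0.000: state=(3.960, 1.980, 9.400)
step 1 (dt=0.005): k1=(-19.800, -4.926, -16.251), k2=(-19.428, -4.718, -16.293), k3=(-19.432, -4.719, -16.289), k4=(-19.064, -4.516, -16.326); state += dt/6·(k1+2k2+2k3+k4)
t=0.005: state=(3.863, 1.956, 9.319)
t=0.010: state=(3.769, 1.935, 9.237)
t=0.015: state=(3.679, 1.915, 9.155)
continuing one RK4 step at a time; state shown every 40 steps (Δt=0.2):
t=0.200: state=(2.153, 1.976, 6.412)
t=0.400: state=(2.492, 2.941, 4.696)
t=0.600: state=(3.850, 4.732, 4.748)
t=0.655: state=(4.353, 5.291, 5.182)
next step: t=0.660: state=(4.400, 5.340, 5.232) — y has crossed 5.3
linear interpolation between t=0.655 (5.29098) and t=0.660 (5.33989) → t≈0.656

t = 0.656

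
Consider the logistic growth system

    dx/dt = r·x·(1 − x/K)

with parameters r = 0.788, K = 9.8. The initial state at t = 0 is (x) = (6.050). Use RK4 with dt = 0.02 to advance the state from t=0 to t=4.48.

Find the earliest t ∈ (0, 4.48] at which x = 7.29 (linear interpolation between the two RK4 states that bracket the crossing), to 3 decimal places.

t = 0.746

t=0.000: state=(6.050)
step 1 (dt=0.02): k1=(1.824), k2=(1.821), k3=(1.821), k4=(1.817); state += dt/6·(k1+2k2+2k3+k4)
t=0.020: state=(6.086)
t=0.040: state=(6.123)
t=0.060: state=(6.159)
continuing one RK4 step at a time; state shown every 10 steps (Δt=0.2):
t=0.200: state=(6.408)
t=0.400: state=(6.748)
t=0.600: state=(7.069)
t=0.740: state=(7.281)
next step: t=0.760: state=(7.310) — x has crossed 7.29
linear interpolation between t=0.740 (7.28103) and t=0.760 (7.31041) → t≈0.746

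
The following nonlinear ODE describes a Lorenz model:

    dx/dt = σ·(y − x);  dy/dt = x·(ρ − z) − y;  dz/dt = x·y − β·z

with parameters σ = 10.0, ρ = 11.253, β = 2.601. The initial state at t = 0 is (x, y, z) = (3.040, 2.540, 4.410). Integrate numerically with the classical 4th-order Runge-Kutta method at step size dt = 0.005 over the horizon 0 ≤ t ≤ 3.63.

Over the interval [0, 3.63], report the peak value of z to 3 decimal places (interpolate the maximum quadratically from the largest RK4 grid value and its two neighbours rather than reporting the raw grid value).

t=0.000: state=(3.040, 2.540, 4.410)
step 1 (dt=0.005): k1=(-5.000, 18.263, -3.749), k2=(-4.418, 18.160, -3.618), k3=(-4.436, 18.169, -3.616), k4=(-3.870, 18.075, -3.484); state += dt/6·(k1+2k2+2k3+k4)
t=0.005: state=(3.018, 2.631, 4.392)
t=0.010: state=(3.001, 2.721, 4.375)
t=0.015: state=(2.990, 2.810, 4.360)
continuing one RK4 step at a time; state shown every 40 steps (Δt=0.2):
t=0.200: state=(4.733, 6.409, 5.288)
t=0.400: state=(7.901, 8.558, 11.662)
t=0.600: state=(5.777, 3.765, 13.881)
t=0.800: state=(3.012, 2.422, 9.989)
t=1.000: state=(2.994, 3.457, 7.204)
t=1.200: state=(4.662, 5.814, 7.078)
t=1.400: state=(6.789, 7.368, 10.660)
t=1.600: state=(5.997, 4.863, 12.792)
t=1.800: state=(4.025, 3.447, 10.542)
t=2.000: state=(3.819, 4.130, 8.438)
t=2.200: state=(4.997, 5.767, 8.452)
t=2.400: state=(6.225, 6.465, 10.729)
t=2.600: state=(5.642, 4.970, 11.813)
t=2.800: state=(4.461, 4.108, 10.400)
t=3.000: state=(4.387, 4.635, 9.084)
t=3.200: state=(5.212, 5.694, 9.313)
t=3.400: state=(5.844, 5.889, 10.742)
t=3.600: state=(5.374, 4.963, 11.172)
t=3.630: state=(5.250, 4.836, 11.084)
largest grid value and its neighbours: z(0.530)=14.40023, z(0.535)=14.40290, z(0.540)=14.39845
parabola through these three points peaks at t≈0.534 with z≈14.40295

max z = 14.403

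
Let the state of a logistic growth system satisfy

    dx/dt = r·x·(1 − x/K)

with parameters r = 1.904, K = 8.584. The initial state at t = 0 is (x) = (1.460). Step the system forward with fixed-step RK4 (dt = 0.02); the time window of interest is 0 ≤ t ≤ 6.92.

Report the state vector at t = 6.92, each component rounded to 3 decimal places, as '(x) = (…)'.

(x) = (8.584)

t=0.000: state=(1.460)
step 1 (dt=0.02): k1=(2.307), k2=(2.336), k3=(2.336), k4=(2.365); state += dt/6·(k1+2k2+2k3+k4)
t=0.020: state=(1.507)
t=0.040: state=(1.555)
t=0.060: state=(1.604)
continuing one RK4 step at a time; state shown every 25 steps (Δt=0.5):
t=0.500: state=(2.977)
t=1.000: state=(4.971)
t=1.500: state=(6.703)
t=2.000: state=(7.745)
t=2.500: state=(8.240)
t=3.000: state=(8.448)
t=3.500: state=(8.531)
t=4.000: state=(8.563)
t=4.500: state=(8.576)
t=5.000: state=(8.581)
t=5.500: state=(8.583)
t=6.000: state=(8.584)
t=6.500: state=(8.584)
t=6.920: state=(8.584)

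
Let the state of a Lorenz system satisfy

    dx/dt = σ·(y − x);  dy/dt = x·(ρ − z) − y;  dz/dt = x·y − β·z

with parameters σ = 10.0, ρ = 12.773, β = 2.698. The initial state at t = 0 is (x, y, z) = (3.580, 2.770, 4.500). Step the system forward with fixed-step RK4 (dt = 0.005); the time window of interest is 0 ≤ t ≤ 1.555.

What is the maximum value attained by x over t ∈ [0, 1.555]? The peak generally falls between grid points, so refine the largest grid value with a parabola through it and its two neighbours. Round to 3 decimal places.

t=0.000: state=(3.580, 2.770, 4.500)
step 1 (dt=0.005): k1=(-8.100, 26.847, -2.224), k2=(-7.226, 26.632, -2.027), k3=(-7.254, 26.649, -2.024), k4=(-6.405, 26.450, -1.825); state += dt/6·(k1+2k2+2k3+k4)
t=0.005: state=(3.544, 2.903, 4.490)
t=0.010: state=(3.516, 3.035, 4.482)
t=0.015: state=(3.496, 3.164, 4.476)
continuing one RK4 step at a time; state shown every 20 steps (Δt=0.1):
t=0.100: state=(4.013, 5.346, 4.754)
t=0.200: state=(5.892, 8.186, 6.605)
t=0.300: state=(8.182, 10.134, 10.938)
t=0.400: state=(9.020, 8.468, 15.785)
t=0.500: state=(7.229, 4.603, 16.753)
t=0.600: state=(4.658, 2.454, 14.516)
t=0.700: state=(3.064, 2.066, 11.792)
t=0.800: state=(2.541, 2.426, 9.530)
t=0.900: state=(2.736, 3.214, 7.914)
t=1.000: state=(3.475, 4.477, 7.083)
t=1.100: state=(4.737, 6.245, 7.349)
t=1.200: state=(6.389, 8.081, 9.177)
t=1.300: state=(7.779, 8.652, 12.399)
t=1.400: state=(7.815, 6.986, 14.994)
t=1.500: state=(6.397, 4.639, 15.055)
t=1.555: state=(5.442, 3.786, 14.239)
largest grid value and its neighbours: x(0.375)=9.06301, x(0.380)=9.06941, x(0.385)=9.06831
parabola through these three points peaks at t≈0.382 with x≈9.06988

max x = 9.070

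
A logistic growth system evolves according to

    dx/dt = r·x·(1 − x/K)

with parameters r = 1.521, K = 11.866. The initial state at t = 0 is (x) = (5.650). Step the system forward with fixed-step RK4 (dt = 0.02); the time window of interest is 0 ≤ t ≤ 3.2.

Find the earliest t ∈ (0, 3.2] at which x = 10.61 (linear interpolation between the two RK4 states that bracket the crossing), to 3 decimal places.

t = 1.466

t=0.000: state=(5.650)
step 1 (dt=0.02): k1=(4.502), k2=(4.505), k3=(4.505), k4=(4.507); state += dt/6·(k1+2k2+2k3+k4)
t=0.020: state=(5.740)
t=0.040: state=(5.830)
t=0.060: state=(5.921)
continuing one RK4 step at a time; state shown every 10 steps (Δt=0.2):
t=0.200: state=(6.550)
t=0.400: state=(7.422)
t=0.600: state=(8.231)
t=0.800: state=(8.950)
t=1.000: state=(9.566)
t=1.200: state=(10.079)
t=1.400: state=(10.493)
t=1.460: state=(10.600)
next step: t=1.480: state=(10.634) — x has crossed 10.61
linear interpolation between t=1.460 (10.60022) and t=1.480 (10.63421) → t≈1.466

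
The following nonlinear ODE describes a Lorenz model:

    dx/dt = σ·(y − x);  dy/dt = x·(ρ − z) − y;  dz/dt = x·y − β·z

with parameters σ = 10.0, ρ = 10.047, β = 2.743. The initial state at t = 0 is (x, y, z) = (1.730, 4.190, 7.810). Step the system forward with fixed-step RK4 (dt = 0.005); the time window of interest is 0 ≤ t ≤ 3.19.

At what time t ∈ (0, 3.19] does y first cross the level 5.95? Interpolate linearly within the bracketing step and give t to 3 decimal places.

t = 0.291

t=0.000: state=(1.730, 4.190, 7.810)
step 1 (dt=0.005): k1=(24.600, -0.320, -14.174), k2=(23.977, -0.118, -13.821), k3=(23.998, -0.124, -13.829), k4=(23.394, 0.077, -13.483); state += dt/6·(k1+2k2+2k3+k4)
t=0.005: state=(1.850, 4.189, 7.741)
t=0.010: state=(1.964, 4.191, 7.675)
t=0.015: state=(2.073, 4.194, 7.613)
continuing one RK4 step at a time; state shown every 40 steps (Δt=0.2):
t=0.200: state=(4.345, 5.241, 6.950)
t=0.290: state=(5.122, 5.943, 7.564)
next step: t=0.295: state=(5.163, 5.976, 7.613) — y has crossed 5.95
linear interpolation between t=0.290 (5.94277) and t=0.295 (5.97620) → t≈0.291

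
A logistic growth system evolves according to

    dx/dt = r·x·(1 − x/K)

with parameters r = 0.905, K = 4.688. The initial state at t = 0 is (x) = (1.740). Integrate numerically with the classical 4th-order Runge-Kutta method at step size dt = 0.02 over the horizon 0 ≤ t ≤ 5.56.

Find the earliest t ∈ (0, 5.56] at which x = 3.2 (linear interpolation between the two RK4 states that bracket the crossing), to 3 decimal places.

t=0.000: state=(1.740)
step 1 (dt=0.02): k1=(0.990), k2=(0.993), k3=(0.993), k4=(0.995); state += dt/6·(k1+2k2+2k3+k4)
t=0.020: state=(1.760)
t=0.040: state=(1.780)
t=0.060: state=(1.800)
continuing one RK4 step at a time; state shown every 10 steps (Δt=0.2):
t=0.200: state=(1.942)
t=0.400: state=(2.151)
t=0.600: state=(2.362)
t=0.800: state=(2.574)
t=1.000: state=(2.782)
t=1.200: state=(2.982)
t=1.400: state=(3.174)
t=1.420: state=(3.192)
next step: t=1.440: state=(3.210) — x has crossed 3.2
linear interpolation between t=1.420 (3.19201) and t=1.440 (3.21038) → t≈1.429

t = 1.429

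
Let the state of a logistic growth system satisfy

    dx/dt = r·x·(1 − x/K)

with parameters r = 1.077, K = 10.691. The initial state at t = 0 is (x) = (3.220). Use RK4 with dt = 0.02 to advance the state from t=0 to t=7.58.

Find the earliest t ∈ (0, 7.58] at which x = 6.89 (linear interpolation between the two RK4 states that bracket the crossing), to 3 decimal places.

t=0.000: state=(3.220)
step 1 (dt=0.02): k1=(2.423), k2=(2.434), k3=(2.434), k4=(2.444); state += dt/6·(k1+2k2+2k3+k4)
t=0.020: state=(3.269)
t=0.040: state=(3.318)
t=0.060: state=(3.367)
continuing one RK4 step at a time; state shown every 25 steps (Δt=0.5):
t=0.500: state=(4.541)
t=1.000: state=(5.972)
t=1.320: state=(6.854)
next step: t=1.340: state=(6.906) — x has crossed 6.89
linear interpolation between t=1.320 (6.85363) and t=1.340 (6.90646) → t≈1.334

t = 1.334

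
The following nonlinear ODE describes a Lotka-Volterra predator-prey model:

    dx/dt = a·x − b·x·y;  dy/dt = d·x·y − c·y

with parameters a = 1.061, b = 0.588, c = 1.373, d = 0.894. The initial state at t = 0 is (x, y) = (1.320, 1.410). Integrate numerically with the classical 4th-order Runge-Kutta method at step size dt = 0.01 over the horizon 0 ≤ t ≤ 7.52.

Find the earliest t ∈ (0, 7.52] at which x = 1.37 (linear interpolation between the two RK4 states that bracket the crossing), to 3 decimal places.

t = 0.153

t=0.000: state=(1.320, 1.410)
step 1 (dt=0.01): k1=(0.306, -0.272), k2=(0.308, -0.270), k3=(0.308, -0.270), k4=(0.309, -0.268); state += dt/6·(k1+2k2+2k3+k4)
t=0.010: state=(1.323, 1.407)
t=0.020: state=(1.326, 1.405)
t=0.030: state=(1.329, 1.402)
t=0.150: state=(1.369, 1.374)
next step: t=0.160: state=(1.372, 1.372) — x has crossed 1.37
linear interpolation between t=0.150 (1.36899) and t=0.160 (1.37246) → t≈0.153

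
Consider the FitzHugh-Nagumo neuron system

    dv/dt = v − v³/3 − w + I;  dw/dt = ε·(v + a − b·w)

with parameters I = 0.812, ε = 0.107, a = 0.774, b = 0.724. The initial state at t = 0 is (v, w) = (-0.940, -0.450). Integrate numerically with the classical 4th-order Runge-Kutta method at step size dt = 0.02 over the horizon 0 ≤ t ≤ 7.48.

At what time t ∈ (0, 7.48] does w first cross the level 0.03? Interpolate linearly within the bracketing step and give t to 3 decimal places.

t = 2.958

t=0.000: state=(-0.940, -0.450)
step 1 (dt=0.02): k1=(0.599, 0.017), k2=(0.599, 0.018), k3=(0.599, 0.018), k4=(0.600, 0.018); state += dt/6·(k1+2k2+2k3+k4)
t=0.020: state=(-0.928, -0.450)
t=0.040: state=(-0.916, -0.449)
t=0.060: state=(-0.904, -0.449)
continuing one RK4 step at a time; state shown every 25 steps (Δt=0.5):
t=0.500: state=(-0.621, -0.433)
t=1.000: state=(-0.203, -0.399)
t=1.500: state=(0.433, -0.338)
t=2.000: state=(1.282, -0.239)
t=2.500: state=(1.859, -0.105)
t=2.940: state=(2.003, 0.025)
next step: t=2.960: state=(2.005, 0.031) — w has crossed 0.03
linear interpolation between t=2.940 (0.02464) and t=2.960 (0.03054) → t≈2.958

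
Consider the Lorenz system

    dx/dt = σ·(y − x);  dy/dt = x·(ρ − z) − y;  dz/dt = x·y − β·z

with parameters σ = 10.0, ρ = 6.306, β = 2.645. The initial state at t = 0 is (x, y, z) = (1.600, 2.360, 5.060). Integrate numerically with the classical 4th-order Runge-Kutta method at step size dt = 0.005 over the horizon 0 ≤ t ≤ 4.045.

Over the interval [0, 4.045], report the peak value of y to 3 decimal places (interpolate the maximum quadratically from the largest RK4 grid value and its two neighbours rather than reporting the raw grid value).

t=0.000: state=(1.600, 2.360, 5.060)
step 1 (dt=0.005): k1=(7.600, -0.366, -9.608), k2=(7.401, -0.303, -9.501), k3=(7.407, -0.304, -9.502), k4=(7.214, -0.241, -9.397); state += dt/6·(k1+2k2+2k3+k4)
t=0.005: state=(1.637, 2.358, 5.012)
t=0.010: state=(1.672, 2.358, 4.966)
t=0.015: state=(1.706, 2.357, 4.921)
continuing one RK4 step at a time; state shown every 40 steps (Δt=0.2):
t=0.200: state=(2.402, 2.700, 3.795)
t=0.400: state=(3.127, 3.559, 3.597)
t=0.600: state=(4.028, 4.443, 4.417)
t=0.800: state=(4.534, 4.577, 5.725)
t=1.000: state=(4.212, 3.904, 6.286)
t=1.200: state=(3.588, 3.329, 5.840)
t=1.400: state=(3.281, 3.235, 5.145)
t=1.600: state=(3.369, 3.487, 4.751)
t=1.800: state=(3.678, 3.848, 4.821)
t=2.000: state=(3.958, 4.048, 5.217)
t=2.200: state=(4.001, 3.957, 5.574)
t=2.400: state=(3.831, 3.724, 5.616)
t=2.600: state=(3.646, 3.579, 5.410)
t=2.800: state=(3.588, 3.595, 5.188)
t=3.000: state=(3.658, 3.713, 5.111)
t=3.200: state=(3.772, 3.823, 5.194)
t=3.400: state=(3.836, 3.846, 5.337)
t=3.600: state=(3.815, 3.787, 5.417)
t=3.800: state=(3.748, 3.714, 5.390)
t=4.000: state=(3.699, 3.686, 5.309)
t=4.045: state=(3.694, 3.687, 5.291)
largest grid value and its neighbours: y(0.720)=4.65066, y(0.725)=4.65105, y(0.730)=4.65076
parabola through these three points peaks at t≈0.725 with y≈4.65106

max y = 4.651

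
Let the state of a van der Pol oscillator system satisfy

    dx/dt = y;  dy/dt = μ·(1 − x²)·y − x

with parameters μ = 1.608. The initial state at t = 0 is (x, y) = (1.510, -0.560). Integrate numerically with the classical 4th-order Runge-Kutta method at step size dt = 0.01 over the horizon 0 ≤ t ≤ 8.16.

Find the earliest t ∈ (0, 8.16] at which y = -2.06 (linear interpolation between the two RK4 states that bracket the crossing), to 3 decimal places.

t=0.000: state=(1.510, -0.560)
step 1 (dt=0.01): k1=(-0.560, -0.357), k2=(-0.562, -0.358), k3=(-0.562, -0.358), k4=(-0.564, -0.360); state += dt/6·(k1+2k2+2k3+k4)
t=0.010: state=(1.504, -0.564)
t=0.020: state=(1.499, -0.567)
t=0.030: state=(1.493, -0.571)
continuing one RK4 step at a time; state shown every 50 steps (Δt=0.5):
t=0.500: state=(1.177, -0.800)
t=1.000: state=(0.655, -1.386)
t=1.250: state=(0.235, -2.033)
next step: t=1.260: state=(0.215, -2.066) — y has crossed -2.06
linear interpolation between t=1.250 (-2.03261) and t=1.260 (-2.06614) → t≈1.258

t = 1.258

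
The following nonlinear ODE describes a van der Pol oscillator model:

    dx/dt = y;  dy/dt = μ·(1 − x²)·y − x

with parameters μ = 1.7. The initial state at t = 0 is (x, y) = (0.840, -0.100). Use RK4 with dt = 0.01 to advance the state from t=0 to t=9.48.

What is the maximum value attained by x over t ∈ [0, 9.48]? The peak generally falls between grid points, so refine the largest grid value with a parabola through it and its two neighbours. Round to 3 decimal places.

t=0.000: state=(0.840, -0.100)
step 1 (dt=0.01): k1=(-0.100, -0.890), k2=(-0.104, -0.892), k3=(-0.104, -0.892), k4=(-0.109, -0.894); state += dt/6·(k1+2k2+2k3+k4)
t=0.010: state=(0.839, -0.109)
t=0.020: state=(0.838, -0.118)
t=0.030: state=(0.837, -0.127)
continuing one RK4 step at a time; state shown every 50 steps (Δt=0.5):
t=0.500: state=(0.669, -0.612)
t=1.000: state=(0.163, -1.532)
t=1.500: state=(-0.968, -2.766)
t=2.000: state=(-1.839, -0.481)
t=2.500: state=(-1.810, 0.334)
t=3.000: state=(-1.598, 0.499)
t=3.500: state=(-1.308, 0.678)
t=4.000: state=(-0.884, 1.079)
t=4.500: state=(-0.098, 2.295)
t=5.000: state=(1.437, 2.908)
t=5.500: state=(2.017, -0.003)
t=6.000: state=(1.890, -0.376)
t=6.500: state=(1.676, -0.477)
t=7.000: state=(1.406, -0.617)
t=7.500: state=(1.034, -0.917)
t=8.000: state=(0.401, -1.779)
t=8.500: state=(-0.949, -3.455)
t=9.000: state=(-1.988, -0.446)
t=9.480: state=(-1.950, 0.323)
largest grid value and its neighbours: x(5.490)=2.01700, x(5.500)=2.01707, x(5.510)=2.01695
parabola through these three points peaks at t≈5.499 with x≈2.01707

max x = 2.017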